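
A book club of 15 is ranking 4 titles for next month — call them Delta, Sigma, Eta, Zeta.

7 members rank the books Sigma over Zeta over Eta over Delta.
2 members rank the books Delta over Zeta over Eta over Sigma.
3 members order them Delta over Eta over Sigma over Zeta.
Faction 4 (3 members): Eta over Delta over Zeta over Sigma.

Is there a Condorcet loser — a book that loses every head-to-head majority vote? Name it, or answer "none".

none

Pairwise majorities:
Delta vs Sigma: Delta preferred on 2+3+3 = 8 ballots; Delta wins 8–7.
Delta vs Eta: Delta is ranked higher on 2+3 = 5 ballots, Eta on 10. Eta wins 10–5.
Delta vs Zeta: Delta wins 8–7.
Sigma vs Eta: Eta wins 8–7.
Sigma–Zeta: Sigma 10–5.
Eta–Zeta: Zeta 9–6.
No book is winless: Delta beats Sigma; Sigma beats Zeta; Eta beats Delta; Zeta beats Eta. There is no Condorcet loser.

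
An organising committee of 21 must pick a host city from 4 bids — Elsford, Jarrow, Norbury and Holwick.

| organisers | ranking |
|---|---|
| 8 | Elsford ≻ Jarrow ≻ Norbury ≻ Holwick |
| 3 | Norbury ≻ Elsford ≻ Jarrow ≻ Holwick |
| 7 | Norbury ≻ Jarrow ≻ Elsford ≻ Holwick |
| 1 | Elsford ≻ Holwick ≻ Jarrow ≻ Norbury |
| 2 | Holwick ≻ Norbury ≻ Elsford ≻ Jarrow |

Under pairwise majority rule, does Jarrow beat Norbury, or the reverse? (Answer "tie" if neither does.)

Ballots ranking Jarrow above Norbury: 8 + 1 = 9.
Ballots ranking Norbury above Jarrow: 21 − 9 = 12.
Norbury wins the head-to-head 12–9.

Norbury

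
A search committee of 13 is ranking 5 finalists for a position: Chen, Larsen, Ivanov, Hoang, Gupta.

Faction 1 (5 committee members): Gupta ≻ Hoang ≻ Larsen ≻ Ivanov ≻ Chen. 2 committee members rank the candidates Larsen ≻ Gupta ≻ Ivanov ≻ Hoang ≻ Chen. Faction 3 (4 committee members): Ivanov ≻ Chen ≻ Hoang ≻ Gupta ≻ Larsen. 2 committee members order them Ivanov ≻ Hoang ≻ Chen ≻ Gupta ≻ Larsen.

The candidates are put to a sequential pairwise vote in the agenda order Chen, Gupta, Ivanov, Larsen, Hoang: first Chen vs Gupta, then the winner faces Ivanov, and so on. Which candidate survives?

Round 1: Chen vs Gupta — 6–7, Gupta advances.
Round 2: Gupta vs Ivanov — 7–6, Gupta advances.
Round 3: Gupta vs Larsen — 11–2, Gupta advances.
Round 4: Gupta vs Hoang — 7–6, Gupta advances.
Gupta survives the agenda.

Gupta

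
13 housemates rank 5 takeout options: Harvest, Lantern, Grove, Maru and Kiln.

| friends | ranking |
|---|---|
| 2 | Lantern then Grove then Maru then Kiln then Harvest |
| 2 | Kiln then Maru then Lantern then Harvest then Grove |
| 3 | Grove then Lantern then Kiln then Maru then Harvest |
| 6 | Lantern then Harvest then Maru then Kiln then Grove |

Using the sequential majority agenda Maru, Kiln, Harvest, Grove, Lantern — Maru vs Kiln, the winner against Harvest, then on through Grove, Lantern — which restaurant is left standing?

Round 1: Maru vs Kiln — 8–5, Maru advances.
Round 2: Maru vs Harvest — 7–6, Maru advances.
Round 3: Maru vs Grove — 8–5, Maru advances.
Round 4: Maru vs Lantern — 2–11, Lantern advances.
Lantern survives the agenda.

Lantern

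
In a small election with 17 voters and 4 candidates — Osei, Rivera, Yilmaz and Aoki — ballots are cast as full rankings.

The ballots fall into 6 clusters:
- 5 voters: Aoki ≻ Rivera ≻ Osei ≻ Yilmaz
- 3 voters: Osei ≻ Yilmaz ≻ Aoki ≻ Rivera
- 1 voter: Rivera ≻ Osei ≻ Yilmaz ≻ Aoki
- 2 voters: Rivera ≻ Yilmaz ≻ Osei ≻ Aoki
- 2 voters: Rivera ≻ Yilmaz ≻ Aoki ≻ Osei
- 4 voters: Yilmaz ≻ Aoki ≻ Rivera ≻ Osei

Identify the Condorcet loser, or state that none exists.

none

Head-to-head results (17 voters):
Osei vs Rivera: Osei is ranked higher on 3 ballots, Rivera on 14. Rivera wins 14–3.
Osei vs Yilmaz: Osei, 9–8.
Osei vs Aoki: Osei is ranked higher on 3+1+2 = 6 ballots, Aoki on 11. Aoki wins 11–6.
Rivera vs Yilmaz: Rivera wins 10–7.
Rivera vs Aoki: Rivera is ranked higher on 1+2+2 = 5 ballots, Aoki on 12. Aoki wins 12–5.
Yilmaz–Aoki: Yilmaz 12–5.
No candidate is winless: Osei beats Yilmaz; Rivera beats Osei; Yilmaz beats Aoki; Aoki beats Osei. There is no Condorcet loser.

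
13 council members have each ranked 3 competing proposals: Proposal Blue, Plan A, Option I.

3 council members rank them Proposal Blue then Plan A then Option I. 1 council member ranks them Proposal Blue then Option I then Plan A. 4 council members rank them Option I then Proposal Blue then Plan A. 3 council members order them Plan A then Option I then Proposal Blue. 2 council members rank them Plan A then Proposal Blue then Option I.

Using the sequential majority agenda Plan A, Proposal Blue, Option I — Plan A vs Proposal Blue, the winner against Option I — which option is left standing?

Round 1: Plan A vs Proposal Blue — 5–8, Proposal Blue advances.
Round 2: Proposal Blue vs Option I — 6–7, Option I advances.
Option I survives the agenda.

Option I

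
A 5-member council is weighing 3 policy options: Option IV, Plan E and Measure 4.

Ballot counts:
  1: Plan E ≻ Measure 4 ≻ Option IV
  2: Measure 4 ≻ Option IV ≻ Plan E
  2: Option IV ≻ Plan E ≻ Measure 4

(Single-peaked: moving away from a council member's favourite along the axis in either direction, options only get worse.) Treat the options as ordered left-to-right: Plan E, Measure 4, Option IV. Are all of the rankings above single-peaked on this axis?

Axis positions: Plan E=1, Measure 4=2, Option IV=3.
Bloc 1 (peak Plan E at position 1): ranking walks positions 1-2-3, expanding outward from the peak — single-peaked.
Bloc 2 (peak Measure 4 at position 2): ranking walks positions 2-3-1, expanding outward from the peak — single-peaked.
Bloc 3: ranking walks positions 3-1-2; Plan E is ranked above Measure 4 even though Measure 4 lies between Plan E and the peak Option IV on the axis — preferences dip and rise again. Not single-peaked.
Bloc 3 violates single-peakedness, so the profile is not single-peaked on this axis.

no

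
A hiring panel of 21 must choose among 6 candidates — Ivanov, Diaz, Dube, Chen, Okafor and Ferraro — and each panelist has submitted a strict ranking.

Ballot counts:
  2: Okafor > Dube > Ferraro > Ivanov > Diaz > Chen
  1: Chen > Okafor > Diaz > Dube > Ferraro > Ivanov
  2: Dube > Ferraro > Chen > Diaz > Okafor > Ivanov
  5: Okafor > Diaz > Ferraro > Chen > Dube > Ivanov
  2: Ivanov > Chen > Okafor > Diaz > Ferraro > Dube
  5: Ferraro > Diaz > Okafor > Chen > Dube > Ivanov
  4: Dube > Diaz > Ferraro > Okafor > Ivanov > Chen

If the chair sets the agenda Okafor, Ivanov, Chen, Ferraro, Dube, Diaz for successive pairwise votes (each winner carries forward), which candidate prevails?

Diaz

Round 1: Okafor vs Ivanov — 19–2, Okafor advances.
Round 2: Okafor vs Chen — 16–5, Okafor advances.
Round 3: Okafor vs Ferraro — 10–11, Ferraro advances.
Round 4: Ferraro vs Dube — 12–9, Ferraro advances.
Round 5: Ferraro vs Diaz — 9–12, Diaz advances.
Diaz survives the agenda.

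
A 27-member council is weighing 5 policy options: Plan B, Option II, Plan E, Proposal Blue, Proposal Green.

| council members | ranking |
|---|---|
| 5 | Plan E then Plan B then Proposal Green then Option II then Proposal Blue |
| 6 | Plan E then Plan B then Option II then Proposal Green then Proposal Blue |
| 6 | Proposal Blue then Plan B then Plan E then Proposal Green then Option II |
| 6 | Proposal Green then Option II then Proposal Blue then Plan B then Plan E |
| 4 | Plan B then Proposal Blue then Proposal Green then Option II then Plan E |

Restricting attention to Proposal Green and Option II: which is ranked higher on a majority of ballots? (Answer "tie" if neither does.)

Ballots ranking Proposal Green above Option II: 5 + 6 + 6 + 4 = 21.
Ballots ranking Option II above Proposal Green: 27 − 21 = 6.
Proposal Green wins the head-to-head 21–6.

Proposal Green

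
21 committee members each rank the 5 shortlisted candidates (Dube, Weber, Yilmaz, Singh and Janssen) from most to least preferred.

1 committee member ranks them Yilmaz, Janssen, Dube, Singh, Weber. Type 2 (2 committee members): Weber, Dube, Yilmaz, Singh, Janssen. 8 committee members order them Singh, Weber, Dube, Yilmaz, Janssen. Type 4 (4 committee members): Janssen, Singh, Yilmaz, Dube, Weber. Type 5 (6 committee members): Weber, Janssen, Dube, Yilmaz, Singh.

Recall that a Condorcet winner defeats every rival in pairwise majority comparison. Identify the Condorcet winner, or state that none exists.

Check each pair by majority over 21 ballots:
Dube vs Weber: Weber wins 16–5.
Dube vs Yilmaz: Dube, 16–5.
Dube vs Singh: Singh wins 12–9.
Dube vs Janssen: Janssen wins 11–10.
Weber–Yilmaz: Weber 16–5.
Weber–Singh: Singh 13–8.
Weber vs Janssen: Weber wins 16–5.
Yilmaz vs Singh: Singh wins 12–9.
Yilmaz vs Janssen: Yilmaz, 11–10.
Singh vs Janssen: Janssen, 11–10.
No candidate is unbeaten: Dube loses to Weber; Weber loses to Singh; Yilmaz loses to Dube; Singh loses to Janssen; Janssen loses to Weber. In particular Dube beats Yilmaz beats Janssen beats Dube is a majority cycle — no Condorcet winner exists.

none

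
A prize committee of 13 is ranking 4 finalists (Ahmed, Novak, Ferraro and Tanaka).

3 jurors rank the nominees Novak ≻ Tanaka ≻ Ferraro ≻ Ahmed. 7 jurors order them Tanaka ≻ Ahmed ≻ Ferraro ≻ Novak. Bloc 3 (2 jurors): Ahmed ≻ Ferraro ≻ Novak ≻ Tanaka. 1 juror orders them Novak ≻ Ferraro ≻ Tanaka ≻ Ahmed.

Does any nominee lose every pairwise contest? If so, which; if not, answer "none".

Pairwise majorities:
Ahmed vs Novak: Ahmed preferred on 7+2 = 9 ballots; Ahmed wins 9–4.
Ahmed vs Ferraro: 9 to 4, Ahmed.
Ahmed–Tanaka: Tanaka 11–2.
Novak vs Ferraro: Novak preferred on 3+1 = 4 ballots; Ferraro wins 9–4.
Novak vs Tanaka: Novak preferred on 3+2+1 = 6 ballots; Tanaka wins 7–6.
Ferraro vs Tanaka: Tanaka, 10–3.
Novak loses to every other nominee — it is the Condorcet loser.

Novak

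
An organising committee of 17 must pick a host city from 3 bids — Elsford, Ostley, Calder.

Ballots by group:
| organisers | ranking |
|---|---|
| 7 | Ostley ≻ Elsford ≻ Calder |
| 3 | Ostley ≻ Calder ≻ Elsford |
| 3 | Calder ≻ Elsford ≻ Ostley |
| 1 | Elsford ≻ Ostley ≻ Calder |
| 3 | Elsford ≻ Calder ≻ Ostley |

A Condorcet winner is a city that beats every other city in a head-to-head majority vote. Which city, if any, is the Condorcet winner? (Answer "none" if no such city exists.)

Pairwise majorities:
Elsford vs Ostley: Elsford is ranked higher on 3+1+3 = 7 ballots, Ostley on 10. Ostley wins 10–7.
Elsford–Calder: Elsford 11–6.
Ostley vs Calder: Ostley wins 11–6.
Ostley wins every pairwise contest, so Ostley is the Condorcet winner.

Ostley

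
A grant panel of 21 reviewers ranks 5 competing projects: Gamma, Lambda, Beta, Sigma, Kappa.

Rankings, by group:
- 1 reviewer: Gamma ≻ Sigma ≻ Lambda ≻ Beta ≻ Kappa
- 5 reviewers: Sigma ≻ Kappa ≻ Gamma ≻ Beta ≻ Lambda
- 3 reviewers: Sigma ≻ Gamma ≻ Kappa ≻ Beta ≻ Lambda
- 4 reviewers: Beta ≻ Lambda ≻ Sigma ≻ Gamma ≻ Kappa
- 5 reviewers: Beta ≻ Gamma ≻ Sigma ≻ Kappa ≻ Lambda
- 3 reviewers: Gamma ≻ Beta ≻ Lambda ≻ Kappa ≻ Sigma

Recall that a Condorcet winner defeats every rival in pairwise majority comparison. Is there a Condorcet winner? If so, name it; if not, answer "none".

none

Head-to-head results (21 reviewers):
Gamma vs Lambda: Gamma wins 17–4.
Gamma vs Beta: Gamma wins 12–9.
Gamma–Sigma: Sigma 12–9.
Gamma vs Kappa: Gamma, 16–5.
Lambda vs Beta: Beta, 20–1.
Lambda vs Sigma: Sigma wins 14–7.
Lambda–Kappa: Kappa 13–8.
Beta–Sigma: Beta 12–9.
Beta–Kappa: Beta 13–8.
Sigma vs Kappa: Sigma, 18–3.
No project is unbeaten: Gamma loses to Sigma; Lambda loses to Gamma; Beta loses to Gamma; Sigma loses to Beta; Kappa loses to Gamma. In particular Gamma beats Beta beats Sigma beats Gamma is a majority cycle — no Condorcet winner exists.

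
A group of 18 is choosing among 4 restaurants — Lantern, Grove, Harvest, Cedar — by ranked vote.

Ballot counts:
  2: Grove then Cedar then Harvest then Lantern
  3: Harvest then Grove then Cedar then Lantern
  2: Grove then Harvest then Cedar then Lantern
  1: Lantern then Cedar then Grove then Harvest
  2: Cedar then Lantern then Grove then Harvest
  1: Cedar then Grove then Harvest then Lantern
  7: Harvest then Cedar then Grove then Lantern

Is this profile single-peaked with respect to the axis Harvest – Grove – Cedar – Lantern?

Axis positions: Harvest=1, Grove=2, Cedar=3, Lantern=4.
Cluster 1 (peak Grove at position 2): ranking walks positions 2-3-1-4, expanding outward from the peak — single-peaked.
Cluster 2 (peak Harvest at position 1): ranking walks positions 1-2-3-4, expanding outward from the peak — single-peaked.
Cluster 3 (peak Grove at position 2): ranking walks positions 2-1-3-4, expanding outward from the peak — single-peaked.
Cluster 4 (peak Lantern at position 4): ranking walks positions 4-3-2-1, expanding outward from the peak — single-peaked.
Cluster 5 (peak Cedar at position 3): ranking walks positions 3-4-2-1, expanding outward from the peak — single-peaked.
Cluster 6 (peak Cedar at position 3): ranking walks positions 3-2-1-4, expanding outward from the peak — single-peaked.
Cluster 7: ranking walks positions 1-3-2-4; Cedar is ranked above Grove even though Grove lies between Cedar and the peak Harvest on the axis — preferences dip and rise again. Not single-peaked.
Cluster 7 violates single-peakedness, so the profile is not single-peaked on this axis.

no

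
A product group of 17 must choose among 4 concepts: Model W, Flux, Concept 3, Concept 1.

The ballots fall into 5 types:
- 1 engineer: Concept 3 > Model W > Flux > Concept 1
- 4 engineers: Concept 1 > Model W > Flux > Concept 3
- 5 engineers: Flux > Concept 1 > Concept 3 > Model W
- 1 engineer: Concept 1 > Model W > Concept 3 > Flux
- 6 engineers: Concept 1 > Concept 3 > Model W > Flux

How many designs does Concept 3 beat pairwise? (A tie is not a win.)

Concept 3 against each rival (17 engineers):
Concept 3–Model W: Concept 3 12–5.
Concept 3 vs Flux: 8 to 9, Flux.
Concept 3 vs Concept 1: 1 for Concept 3, 16 for Concept 1 — Concept 1 by 16–1.
Concept 3 beats Model W; loses to Flux, Concept 1 — 1 pairwise win.

1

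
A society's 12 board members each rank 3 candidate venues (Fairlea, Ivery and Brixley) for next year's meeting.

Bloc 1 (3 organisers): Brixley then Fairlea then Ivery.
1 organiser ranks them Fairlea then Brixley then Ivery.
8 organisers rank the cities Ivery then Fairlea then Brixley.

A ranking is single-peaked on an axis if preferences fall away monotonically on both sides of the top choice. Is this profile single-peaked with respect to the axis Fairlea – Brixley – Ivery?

Axis positions: Fairlea=1, Brixley=2, Ivery=3.
Bloc 1 (peak Brixley at position 2): ranking walks positions 2-1-3, expanding outward from the peak — single-peaked.
Bloc 2 (peak Fairlea at position 1): ranking walks positions 1-2-3, expanding outward from the peak — single-peaked.
Bloc 3: ranking walks positions 3-1-2; Fairlea is ranked above Brixley even though Brixley lies between Fairlea and the peak Ivery on the axis — preferences dip and rise again. Not single-peaked.
Bloc 3 violates single-peakedness, so the profile is not single-peaked on this axis.

no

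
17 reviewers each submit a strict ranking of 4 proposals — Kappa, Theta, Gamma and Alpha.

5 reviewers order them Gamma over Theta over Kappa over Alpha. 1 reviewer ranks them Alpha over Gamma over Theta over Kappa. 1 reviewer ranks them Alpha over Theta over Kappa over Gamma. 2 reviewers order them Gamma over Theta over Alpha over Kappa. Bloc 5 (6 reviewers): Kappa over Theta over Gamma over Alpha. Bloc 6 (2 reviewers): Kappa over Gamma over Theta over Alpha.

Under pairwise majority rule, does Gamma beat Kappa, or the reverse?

Kappa

Ballots ranking Gamma above Kappa: 5 + 1 + 2 = 8.
Ballots ranking Kappa above Gamma: 17 − 8 = 9.
Kappa wins the head-to-head 9–8.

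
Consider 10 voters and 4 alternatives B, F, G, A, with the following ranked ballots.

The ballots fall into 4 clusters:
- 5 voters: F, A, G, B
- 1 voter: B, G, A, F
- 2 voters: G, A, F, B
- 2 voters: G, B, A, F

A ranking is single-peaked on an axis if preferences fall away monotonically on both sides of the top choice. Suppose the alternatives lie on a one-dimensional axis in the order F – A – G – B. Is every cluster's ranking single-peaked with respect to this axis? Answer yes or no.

yes

Axis positions: F=1, A=2, G=3, B=4.
Cluster 1 (peak F at position 1): ranking walks positions 1-2-3-4, expanding outward from the peak — single-peaked.
Cluster 2 (peak B at position 4): ranking walks positions 4-3-2-1, expanding outward from the peak — single-peaked.
Cluster 3 (peak G at position 3): ranking walks positions 3-2-1-4, expanding outward from the peak — single-peaked.
Cluster 4 (peak G at position 3): ranking walks positions 3-4-2-1, expanding outward from the peak — single-peaked.
Every ranking is single-peaked on this axis.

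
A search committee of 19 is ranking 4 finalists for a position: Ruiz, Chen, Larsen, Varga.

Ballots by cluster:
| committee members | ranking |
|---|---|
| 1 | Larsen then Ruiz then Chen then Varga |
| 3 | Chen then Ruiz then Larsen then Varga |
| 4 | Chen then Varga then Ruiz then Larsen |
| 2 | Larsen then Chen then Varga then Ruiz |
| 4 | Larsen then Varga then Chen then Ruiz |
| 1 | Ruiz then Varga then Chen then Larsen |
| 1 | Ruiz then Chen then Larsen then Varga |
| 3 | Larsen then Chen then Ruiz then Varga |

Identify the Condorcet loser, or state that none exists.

Pairwise majorities:
Ruiz vs Chen: 3 to 16, Chen.
Ruiz vs Larsen: 9 to 10, Larsen.
Ruiz vs Varga: Ruiz is ranked higher on 1+3+1+1+3 = 9 ballots, Varga on 10. Varga wins 10–9.
Chen vs Larsen: 9 to 10, Larsen.
Chen vs Varga: Chen wins 14–5.
Larsen vs Varga: 14 to 5, Larsen.
Only Ruiz has no wins; Ruiz is the Condorcet loser.

Ruiz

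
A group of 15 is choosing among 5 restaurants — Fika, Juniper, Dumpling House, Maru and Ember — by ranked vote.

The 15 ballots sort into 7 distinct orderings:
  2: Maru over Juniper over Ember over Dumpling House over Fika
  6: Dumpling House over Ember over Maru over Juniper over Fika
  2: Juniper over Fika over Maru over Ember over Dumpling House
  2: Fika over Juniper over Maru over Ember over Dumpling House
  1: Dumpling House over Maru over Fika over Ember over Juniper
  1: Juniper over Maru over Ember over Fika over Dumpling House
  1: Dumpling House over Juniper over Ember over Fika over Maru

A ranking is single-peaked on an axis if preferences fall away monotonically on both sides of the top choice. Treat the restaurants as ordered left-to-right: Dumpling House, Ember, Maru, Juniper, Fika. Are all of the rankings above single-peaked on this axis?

Axis positions: Dumpling House=1, Ember=2, Maru=3, Juniper=4, Fika=5.
Cluster 1 (peak Maru at position 3): ranking walks positions 3-4-2-1-5, expanding outward from the peak — single-peaked.
Cluster 2 (peak Dumpling House at position 1): ranking walks positions 1-2-3-4-5, expanding outward from the peak — single-peaked.
Cluster 3 (peak Juniper at position 4): ranking walks positions 4-5-3-2-1, expanding outward from the peak — single-peaked.
Cluster 4 (peak Fika at position 5): ranking walks positions 5-4-3-2-1, expanding outward from the peak — single-peaked.
Cluster 5: ranking walks positions 1-3-5-2-4; Maru is ranked above Ember even though Ember lies between Maru and the peak Dumpling House on the axis — preferences dip and rise again. Not single-peaked.
Cluster 6 (peak Juniper at position 4): ranking walks positions 4-3-2-5-1, expanding outward from the peak — single-peaked.
Cluster 7: ranking walks positions 1-4-2-5-3; Juniper is ranked above Ember even though Ember lies between Juniper and the peak Dumpling House on the axis — preferences dip and rise again. Not single-peaked.
Cluster 5 violates single-peakedness, so the profile is not single-peaked on this axis.

no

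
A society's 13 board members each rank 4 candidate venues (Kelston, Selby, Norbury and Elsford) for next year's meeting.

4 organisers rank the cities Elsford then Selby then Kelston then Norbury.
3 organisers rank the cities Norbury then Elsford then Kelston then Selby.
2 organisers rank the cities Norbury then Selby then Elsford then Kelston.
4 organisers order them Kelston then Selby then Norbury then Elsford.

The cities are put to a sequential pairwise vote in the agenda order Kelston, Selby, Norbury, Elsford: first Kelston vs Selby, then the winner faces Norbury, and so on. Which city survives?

Round 1: Kelston vs Selby — 7–6, Kelston advances.
Round 2: Kelston vs Norbury — 8–5, Kelston advances.
Round 3: Kelston vs Elsford — 4–9, Elsford advances.
The agenda winner is Elsford.

Elsford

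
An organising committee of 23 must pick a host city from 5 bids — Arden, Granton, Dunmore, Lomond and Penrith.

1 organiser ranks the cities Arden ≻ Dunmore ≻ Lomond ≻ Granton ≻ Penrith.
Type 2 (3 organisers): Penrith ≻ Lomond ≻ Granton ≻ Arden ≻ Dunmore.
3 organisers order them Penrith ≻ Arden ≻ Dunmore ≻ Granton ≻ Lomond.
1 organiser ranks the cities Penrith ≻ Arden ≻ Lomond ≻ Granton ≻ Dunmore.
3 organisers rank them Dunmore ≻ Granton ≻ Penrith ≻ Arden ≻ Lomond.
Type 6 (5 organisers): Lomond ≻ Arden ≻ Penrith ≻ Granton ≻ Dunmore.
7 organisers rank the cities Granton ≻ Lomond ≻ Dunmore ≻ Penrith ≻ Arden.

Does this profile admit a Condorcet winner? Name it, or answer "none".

Head-to-head results (23 organisers):
Arden vs Granton: 1+3+1+5 = 10 for Arden, 13 for Granton — Granton by 13–10.
Arden vs Dunmore: Arden, 13–10.
Arden vs Lomond: Lomond, 15–8.
Arden vs Penrith: Arden is ranked higher on 1+5 = 6 ballots, Penrith on 17. Penrith wins 17–6.
Granton–Dunmore: Granton 16–7.
Granton vs Lomond: Granton wins 13–10.
Granton vs Penrith: Granton preferred on 1+3+7 = 11 ballots; Penrith wins 12–11.
Dunmore vs Lomond: Lomond, 16–7.
Dunmore vs Penrith: 1+3+7 = 11 for Dunmore, 12 for Penrith — Penrith by 12–11.
Lomond vs Penrith: 13 to 10, Lomond.
Every city loses at least once (Arden loses to Granton; Granton loses to Penrith; Dunmore loses to Arden; Lomond loses to Granton; Penrith loses to Lomond). The majority relation contains the cycle Granton > Lomond > Penrith > Granton, so there is no Condorcet winner.

none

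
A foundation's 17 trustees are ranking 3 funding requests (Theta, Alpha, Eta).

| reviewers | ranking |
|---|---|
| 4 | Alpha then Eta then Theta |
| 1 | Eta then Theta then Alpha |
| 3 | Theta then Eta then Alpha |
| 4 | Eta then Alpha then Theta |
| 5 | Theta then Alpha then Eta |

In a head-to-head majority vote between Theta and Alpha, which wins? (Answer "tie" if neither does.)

Ballots ranking Theta above Alpha: 1 + 3 + 5 = 9.
Ballots ranking Alpha above Theta: 17 − 9 = 8.
Theta wins the head-to-head 9–8.

Theta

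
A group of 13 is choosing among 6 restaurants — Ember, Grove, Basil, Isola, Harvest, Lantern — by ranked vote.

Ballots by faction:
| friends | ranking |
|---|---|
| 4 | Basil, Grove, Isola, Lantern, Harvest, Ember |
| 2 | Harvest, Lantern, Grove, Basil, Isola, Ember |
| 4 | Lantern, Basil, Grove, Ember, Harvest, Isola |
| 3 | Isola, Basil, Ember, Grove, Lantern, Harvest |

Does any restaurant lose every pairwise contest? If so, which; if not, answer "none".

Pairwise majorities:
Ember vs Grove: Ember is ranked higher on 3 ballots, Grove on 10. Grove wins 10–3.
Ember vs Basil: Basil wins 13–0.
Ember vs Isola: Ember is ranked higher on 4 ballots, Isola on 9. Isola wins 9–4.
Ember vs Harvest: Ember, 7–6.
Ember vs Lantern: 3 for Ember, 10 for Lantern — Lantern by 10–3.
Grove vs Basil: Grove preferred on 2 ballots; Basil wins 11–2.
Grove vs Isola: Grove preferred on 4+2+4 = 10 ballots; Grove wins 10–3.
Grove vs Harvest: Grove, 11–2.
Grove vs Lantern: Grove preferred on 4+3 = 7 ballots; Grove wins 7–6.
Basil vs Isola: 4+2+4 = 10 for Basil, 3 for Isola — Basil by 10–3.
Basil vs Harvest: Basil is ranked higher on 4+4+3 = 11 ballots, Harvest on 2. Basil wins 11–2.
Basil vs Lantern: Basil, 7–6.
Isola vs Harvest: Isola wins 7–6.
Isola–Lantern: Isola 7–6.
Harvest vs Lantern: Harvest is ranked higher on 2 ballots, Lantern on 11. Lantern wins 11–2.
Harvest is beaten in every head-to-head and is the Condorcet loser.

Harvest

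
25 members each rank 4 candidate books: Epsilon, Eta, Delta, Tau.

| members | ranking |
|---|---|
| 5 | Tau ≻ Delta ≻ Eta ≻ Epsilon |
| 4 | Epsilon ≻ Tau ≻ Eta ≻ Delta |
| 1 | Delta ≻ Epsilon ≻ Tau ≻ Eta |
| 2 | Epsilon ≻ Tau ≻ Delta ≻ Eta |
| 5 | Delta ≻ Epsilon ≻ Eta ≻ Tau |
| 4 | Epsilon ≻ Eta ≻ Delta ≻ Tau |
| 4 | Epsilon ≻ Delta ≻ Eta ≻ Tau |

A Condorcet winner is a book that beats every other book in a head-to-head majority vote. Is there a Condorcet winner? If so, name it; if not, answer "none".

Epsilon

Head-to-head results (25 members):
Epsilon vs Eta: Epsilon wins 20–5.
Epsilon vs Delta: Epsilon wins 14–11.
Epsilon vs Tau: Epsilon wins 20–5.
Eta vs Delta: Delta wins 17–8.
Eta vs Tau: Eta, 13–12.
Delta vs Tau: Delta wins 14–11.
Only Epsilon has no losses; Epsilon is the Condorcet winner.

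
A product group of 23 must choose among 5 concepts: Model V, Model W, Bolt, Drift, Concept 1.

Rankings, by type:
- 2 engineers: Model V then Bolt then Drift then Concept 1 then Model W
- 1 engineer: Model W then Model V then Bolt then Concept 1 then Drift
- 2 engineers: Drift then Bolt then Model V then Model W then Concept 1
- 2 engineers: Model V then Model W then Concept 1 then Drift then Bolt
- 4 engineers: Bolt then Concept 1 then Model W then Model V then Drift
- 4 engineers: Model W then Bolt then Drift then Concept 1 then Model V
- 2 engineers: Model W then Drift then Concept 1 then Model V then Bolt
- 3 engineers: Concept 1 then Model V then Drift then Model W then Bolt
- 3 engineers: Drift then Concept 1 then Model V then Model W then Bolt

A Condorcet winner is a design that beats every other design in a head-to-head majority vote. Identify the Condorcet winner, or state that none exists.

none

Head-to-head results (23 engineers):
Model V vs Model W: 2+2+2+3+3 = 12 for Model V, 11 for Model W — Model V by 12–11.
Model V vs Bolt: Model V preferred on 2+1+2+2+3+3 = 13 ballots; Model V wins 13–10.
Model V vs Drift: 12 to 11, Model V.
Model V vs Concept 1: Model V preferred on 2+1+2+2 = 7 ballots; Concept 1 wins 16–7.
Model W vs Bolt: Model W is ranked higher on 1+2+4+2+3+3 = 15 ballots, Bolt on 8. Model W wins 15–8.
Model W vs Drift: Model W preferred on 1+2+4+4+2 = 13 ballots; Model W wins 13–10.
Model W vs Concept 1: Model W is ranked higher on 1+2+2+4+2 = 11 ballots, Concept 1 on 12. Concept 1 wins 12–11.
Bolt vs Drift: 2+1+4+4 = 11 for Bolt, 12 for Drift — Drift by 12–11.
Bolt vs Concept 1: Bolt is ranked higher on 2+1+2+4+4 = 13 ballots, Concept 1 on 10. Bolt wins 13–10.
Drift vs Concept 1: 2+2+4+2+3 = 13 for Drift, 10 for Concept 1 — Drift by 13–10.
No design is unbeaten: Model V loses to Concept 1; Model W loses to Model V; Bolt loses to Model V; Drift loses to Model V; Concept 1 loses to Bolt. In particular Model V beats Bolt beats Concept 1 beats Model V is a majority cycle — no Condorcet winner exists.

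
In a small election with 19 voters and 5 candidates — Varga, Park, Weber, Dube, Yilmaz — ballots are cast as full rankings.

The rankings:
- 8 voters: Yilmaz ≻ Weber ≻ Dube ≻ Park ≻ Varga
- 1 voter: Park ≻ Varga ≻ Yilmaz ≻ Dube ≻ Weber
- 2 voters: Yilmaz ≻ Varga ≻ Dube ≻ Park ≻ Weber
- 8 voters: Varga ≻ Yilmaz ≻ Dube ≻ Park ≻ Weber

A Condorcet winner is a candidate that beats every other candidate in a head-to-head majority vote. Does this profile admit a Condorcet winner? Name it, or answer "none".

Yilmaz

Check each pair by majority over 19 ballots:
Varga vs Park: Varga is ranked higher on 2+8 = 10 ballots, Park on 9. Varga wins 10–9.
Varga vs Weber: Varga is ranked higher on 1+2+8 = 11 ballots, Weber on 8. Varga wins 11–8.
Varga vs Dube: Varga is ranked higher on 1+2+8 = 11 ballots, Dube on 8. Varga wins 11–8.
Varga vs Yilmaz: 9 to 10, Yilmaz.
Park vs Weber: 11 to 8, Park.
Park vs Dube: Park is ranked higher on 1 ballot, Dube on 18. Dube wins 18–1.
Park vs Yilmaz: 1 for Park, 18 for Yilmaz — Yilmaz by 18–1.
Weber vs Dube: 8 for Weber, 11 for Dube — Dube by 11–8.
Weber vs Yilmaz: Weber preferred on 0 ballots; Yilmaz wins 19–0.
Dube vs Yilmaz: 0 for Dube, 19 for Yilmaz — Yilmaz by 19–0.
Yilmaz beats each of Varga, Park, Weber, Dube — Yilmaz is the Condorcet winner.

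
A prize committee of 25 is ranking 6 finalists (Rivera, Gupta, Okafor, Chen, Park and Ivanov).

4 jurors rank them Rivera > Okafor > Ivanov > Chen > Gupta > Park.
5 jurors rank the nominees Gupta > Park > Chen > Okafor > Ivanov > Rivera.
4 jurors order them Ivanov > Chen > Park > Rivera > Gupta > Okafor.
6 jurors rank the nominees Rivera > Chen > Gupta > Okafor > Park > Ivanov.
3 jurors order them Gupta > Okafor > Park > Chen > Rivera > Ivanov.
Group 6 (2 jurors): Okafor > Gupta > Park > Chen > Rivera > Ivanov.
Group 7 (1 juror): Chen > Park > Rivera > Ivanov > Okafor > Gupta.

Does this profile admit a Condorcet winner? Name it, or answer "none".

Pairwise majorities:
Rivera vs Gupta: Rivera preferred on 4+4+6+1 = 15 ballots; Rivera wins 15–10.
Rivera vs Okafor: 4+4+6+1 = 15 for Rivera, 10 for Okafor — Rivera by 15–10.
Rivera vs Chen: 10 to 15, Chen.
Rivera vs Park: 4+6 = 10 for Rivera, 15 for Park — Park by 15–10.
Rivera vs Ivanov: Rivera is ranked higher on 4+6+3+2+1 = 16 ballots, Ivanov on 9. Rivera wins 16–9.
Gupta vs Okafor: 18 to 7, Gupta.
Gupta vs Chen: 10 to 15, Chen.
Gupta vs Park: 20 to 5, Gupta.
Gupta vs Ivanov: Gupta preferred on 5+6+3+2 = 16 ballots; Gupta wins 16–9.
Okafor vs Chen: 4+3+2 = 9 for Okafor, 16 for Chen — Chen by 16–9.
Okafor vs Park: Okafor is ranked higher on 4+6+3+2 = 15 ballots, Park on 10. Okafor wins 15–10.
Okafor vs Ivanov: Okafor is ranked higher on 4+5+6+3+2 = 20 ballots, Ivanov on 5. Okafor wins 20–5.
Chen vs Park: Chen is ranked higher on 4+4+6+1 = 15 ballots, Park on 10. Chen wins 15–10.
Chen vs Ivanov: 17 to 8, Chen.
Park vs Ivanov: 5+6+3+2+1 = 17 for Park, 8 for Ivanov — Park by 17–8.
Chen wins every pairwise contest, so Chen is the Condorcet winner.

Chen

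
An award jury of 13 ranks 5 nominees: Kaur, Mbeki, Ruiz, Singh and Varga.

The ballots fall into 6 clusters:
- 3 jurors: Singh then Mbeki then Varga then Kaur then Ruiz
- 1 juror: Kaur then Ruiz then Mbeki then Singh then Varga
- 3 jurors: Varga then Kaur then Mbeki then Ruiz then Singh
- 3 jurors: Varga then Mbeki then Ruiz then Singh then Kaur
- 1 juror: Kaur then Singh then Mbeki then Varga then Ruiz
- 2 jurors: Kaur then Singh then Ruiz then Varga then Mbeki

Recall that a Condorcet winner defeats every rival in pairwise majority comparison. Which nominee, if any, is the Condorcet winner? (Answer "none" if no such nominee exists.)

none

Pairwise majorities:
Kaur vs Mbeki: Kaur preferred on 1+3+1+2 = 7 ballots; Kaur wins 7–6.
Kaur–Ruiz: Kaur 10–3.
Kaur vs Singh: Kaur wins 7–6.
Kaur vs Varga: Varga wins 9–4.
Mbeki–Ruiz: Mbeki 10–3.
Mbeki vs Singh: Mbeki, 7–6.
Mbeki vs Varga: Varga wins 8–5.
Ruiz vs Singh: Ruiz wins 7–6.
Ruiz vs Varga: Varga, 10–3.
Singh vs Varga: Singh, 7–6.
Each nominee drops at least one matchup (Kaur loses to Varga; Mbeki loses to Kaur; Ruiz loses to Kaur; Singh loses to Kaur; Varga loses to Singh); the cycle Kaur beats Singh beats Varga beats Kaur rules out a Condorcet winner.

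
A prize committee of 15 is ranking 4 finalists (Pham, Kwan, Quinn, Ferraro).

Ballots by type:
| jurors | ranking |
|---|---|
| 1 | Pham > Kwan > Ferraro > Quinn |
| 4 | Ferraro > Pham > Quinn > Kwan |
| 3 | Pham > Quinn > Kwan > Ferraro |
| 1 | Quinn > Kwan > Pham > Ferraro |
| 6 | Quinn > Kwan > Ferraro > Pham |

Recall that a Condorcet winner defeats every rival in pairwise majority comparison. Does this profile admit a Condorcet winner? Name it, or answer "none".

none

Pairwise majorities:
Pham vs Kwan: Pham, 8–7.
Pham–Quinn: Pham 8–7.
Pham–Ferraro: Ferraro 10–5.
Kwan–Quinn: Quinn 14–1.
Kwan vs Ferraro: Kwan, 11–4.
Quinn vs Ferraro: Quinn, 10–5.
Every nominee loses at least once (Pham loses to Ferraro; Kwan loses to Pham; Quinn loses to Pham; Ferraro loses to Kwan). The majority relation contains the cycle Pham → Kwan → Ferraro → Pham, so there is no Condorcet winner.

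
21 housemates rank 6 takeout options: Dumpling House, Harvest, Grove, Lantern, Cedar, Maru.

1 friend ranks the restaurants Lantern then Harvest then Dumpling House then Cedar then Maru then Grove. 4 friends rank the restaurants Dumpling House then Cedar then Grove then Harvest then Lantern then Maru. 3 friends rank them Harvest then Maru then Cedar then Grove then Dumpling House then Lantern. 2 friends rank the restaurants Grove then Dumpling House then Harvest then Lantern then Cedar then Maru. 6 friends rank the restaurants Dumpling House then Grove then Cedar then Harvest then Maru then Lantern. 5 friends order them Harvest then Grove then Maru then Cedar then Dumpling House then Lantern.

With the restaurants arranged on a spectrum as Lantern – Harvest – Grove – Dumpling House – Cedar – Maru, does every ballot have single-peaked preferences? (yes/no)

Axis positions: Lantern=1, Harvest=2, Grove=3, Dumpling House=4, Cedar=5, Maru=6.
Ballot type 1: ranking walks positions 1-2-4-5-6-3; Dumpling House is ranked above Grove even though Grove lies between Dumpling House and the peak Lantern on the axis — preferences dip and rise again. Not single-peaked.
Ballot type 2 (peak Dumpling House at position 4): ranking walks positions 4-5-3-2-1-6, expanding outward from the peak — single-peaked.
Ballot type 3: ranking walks positions 2-6-5-3-4-1; Maru is ranked above Grove even though Grove lies between Maru and the peak Harvest on the axis — preferences dip and rise again. Not single-peaked.
Ballot type 4 (peak Grove at position 3): ranking walks positions 3-4-2-1-5-6, expanding outward from the peak — single-peaked.
Ballot type 5 (peak Dumpling House at position 4): ranking walks positions 4-3-5-2-6-1, expanding outward from the peak — single-peaked.
Ballot type 6: ranking walks positions 2-3-6-5-4-1; Maru is ranked above Dumpling House even though Dumpling House lies between Maru and the peak Harvest on the axis — preferences dip and rise again. Not single-peaked.
Ballot type 1 violates single-peakedness, so the profile is not single-peaked on this axis.

no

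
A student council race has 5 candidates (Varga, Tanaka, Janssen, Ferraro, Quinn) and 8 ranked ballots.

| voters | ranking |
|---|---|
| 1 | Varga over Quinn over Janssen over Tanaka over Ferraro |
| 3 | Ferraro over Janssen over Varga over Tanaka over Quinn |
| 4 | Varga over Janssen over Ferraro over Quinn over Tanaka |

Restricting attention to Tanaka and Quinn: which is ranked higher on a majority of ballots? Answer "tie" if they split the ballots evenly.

Quinn

Ballots ranking Tanaka above Quinn: 3.
Ballots ranking Quinn above Tanaka: 8 − 3 = 5.
Quinn wins the head-to-head 5–3.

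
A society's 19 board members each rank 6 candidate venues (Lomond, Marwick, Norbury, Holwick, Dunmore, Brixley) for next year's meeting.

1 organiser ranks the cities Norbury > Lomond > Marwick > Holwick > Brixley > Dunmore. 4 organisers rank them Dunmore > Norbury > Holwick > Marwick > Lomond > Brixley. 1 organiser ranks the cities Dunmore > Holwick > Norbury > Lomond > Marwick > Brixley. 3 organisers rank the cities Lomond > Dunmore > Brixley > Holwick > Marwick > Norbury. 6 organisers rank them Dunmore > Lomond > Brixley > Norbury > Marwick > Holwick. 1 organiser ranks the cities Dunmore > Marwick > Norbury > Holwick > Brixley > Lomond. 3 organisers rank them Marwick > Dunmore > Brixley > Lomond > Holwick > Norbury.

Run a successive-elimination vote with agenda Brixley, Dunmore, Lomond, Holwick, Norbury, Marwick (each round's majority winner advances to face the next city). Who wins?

Round 1: Brixley vs Dunmore — 1–18, Dunmore advances.
Round 2: Dunmore vs Lomond — 15–4, Dunmore advances.
Round 3: Dunmore vs Holwick — 18–1, Dunmore advances.
Round 4: Dunmore vs Norbury — 18–1, Dunmore advances.
Round 5: Dunmore vs Marwick — 15–4, Dunmore advances.
Dunmore survives the agenda.

Dunmore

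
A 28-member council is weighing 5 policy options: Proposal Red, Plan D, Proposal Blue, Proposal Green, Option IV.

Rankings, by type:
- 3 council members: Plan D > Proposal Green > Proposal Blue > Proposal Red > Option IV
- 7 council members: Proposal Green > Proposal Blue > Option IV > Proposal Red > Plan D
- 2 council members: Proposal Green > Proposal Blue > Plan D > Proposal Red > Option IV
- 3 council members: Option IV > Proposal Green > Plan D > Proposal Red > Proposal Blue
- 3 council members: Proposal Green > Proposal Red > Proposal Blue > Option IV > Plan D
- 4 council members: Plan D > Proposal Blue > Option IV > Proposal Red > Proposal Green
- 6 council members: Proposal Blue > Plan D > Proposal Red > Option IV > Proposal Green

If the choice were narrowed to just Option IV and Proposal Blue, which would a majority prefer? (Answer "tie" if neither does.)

Ballots ranking Option IV above Proposal Blue: 3.
Ballots ranking Proposal Blue above Option IV: 28 − 3 = 25.
Proposal Blue wins the head-to-head 25–3.

Proposal Blue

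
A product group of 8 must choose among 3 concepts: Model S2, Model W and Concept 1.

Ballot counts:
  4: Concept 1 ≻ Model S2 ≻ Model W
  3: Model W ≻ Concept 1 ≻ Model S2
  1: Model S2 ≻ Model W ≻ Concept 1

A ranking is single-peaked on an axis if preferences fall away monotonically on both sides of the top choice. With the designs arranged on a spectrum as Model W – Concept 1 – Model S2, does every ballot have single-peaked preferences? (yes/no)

Axis positions: Model W=1, Concept 1=2, Model S2=3.
Group 1 (peak Concept 1 at position 2): ranking walks positions 2-3-1, expanding outward from the peak — single-peaked.
Group 2 (peak Model W at position 1): ranking walks positions 1-2-3, expanding outward from the peak — single-peaked.
Group 3: ranking walks positions 3-1-2; Model W is ranked above Concept 1 even though Concept 1 lies between Model W and the peak Model S2 on the axis — preferences dip and rise again. Not single-peaked.
Group 3 violates single-peakedness, so the profile is not single-peaked on this axis.

no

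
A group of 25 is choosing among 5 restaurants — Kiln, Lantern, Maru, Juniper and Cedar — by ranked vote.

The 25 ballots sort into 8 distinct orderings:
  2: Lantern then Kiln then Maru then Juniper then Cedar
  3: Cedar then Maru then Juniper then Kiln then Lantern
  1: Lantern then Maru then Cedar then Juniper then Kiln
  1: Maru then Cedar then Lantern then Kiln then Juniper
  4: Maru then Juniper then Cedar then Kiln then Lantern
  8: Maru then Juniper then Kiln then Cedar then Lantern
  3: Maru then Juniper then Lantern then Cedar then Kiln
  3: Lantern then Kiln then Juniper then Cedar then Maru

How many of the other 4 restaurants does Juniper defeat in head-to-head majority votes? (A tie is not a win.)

3

Juniper against each rival (25 friends):
Juniper–Kiln: Juniper 19–6.
Juniper vs Lantern: Juniper is ranked higher on 3+4+8+3 = 18 ballots, Lantern on 7. Juniper wins 18–7.
Juniper vs Maru: Juniper preferred on 3 ballots; Maru wins 22–3.
Juniper vs Cedar: Juniper wins 20–5.
Juniper beats Kiln, Lantern, Cedar; loses to Maru — 3 pairwise wins.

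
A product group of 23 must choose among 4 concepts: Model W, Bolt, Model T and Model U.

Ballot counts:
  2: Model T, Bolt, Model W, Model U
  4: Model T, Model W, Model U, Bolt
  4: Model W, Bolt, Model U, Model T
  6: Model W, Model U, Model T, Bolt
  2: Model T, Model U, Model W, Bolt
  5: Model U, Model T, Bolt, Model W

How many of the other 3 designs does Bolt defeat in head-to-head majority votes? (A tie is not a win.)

0

Bolt against each rival (23 engineers):
Bolt vs Model W: Bolt is ranked higher on 2+5 = 7 ballots, Model W on 16. Model W wins 16–7.
Bolt vs Model T: Model T wins 19–4.
Bolt–Model U: Model U 17–6.
Bolt beats no one; loses to Model W, Model T, Model U — 0 pairwise wins.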